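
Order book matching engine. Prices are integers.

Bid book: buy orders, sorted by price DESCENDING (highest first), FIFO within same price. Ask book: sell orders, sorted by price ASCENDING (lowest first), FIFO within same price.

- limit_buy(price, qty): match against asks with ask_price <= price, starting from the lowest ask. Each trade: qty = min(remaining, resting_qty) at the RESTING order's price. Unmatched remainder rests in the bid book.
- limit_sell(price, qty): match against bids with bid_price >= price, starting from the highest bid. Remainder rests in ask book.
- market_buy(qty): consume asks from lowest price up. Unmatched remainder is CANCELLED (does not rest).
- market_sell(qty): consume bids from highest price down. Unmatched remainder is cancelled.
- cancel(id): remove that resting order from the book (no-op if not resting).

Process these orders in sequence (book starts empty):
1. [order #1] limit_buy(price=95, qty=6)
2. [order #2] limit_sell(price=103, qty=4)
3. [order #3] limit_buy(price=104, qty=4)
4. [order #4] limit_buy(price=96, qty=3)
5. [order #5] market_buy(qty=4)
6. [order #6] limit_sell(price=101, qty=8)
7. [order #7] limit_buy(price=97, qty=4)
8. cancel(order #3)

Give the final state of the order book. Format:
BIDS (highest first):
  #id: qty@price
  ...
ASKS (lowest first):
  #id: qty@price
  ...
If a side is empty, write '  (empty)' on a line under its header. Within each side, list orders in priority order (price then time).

Answer: BIDS (highest first):
  #7: 4@97
  #4: 3@96
  #1: 6@95
ASKS (lowest first):
  #6: 8@101

Derivation:
After op 1 [order #1] limit_buy(price=95, qty=6): fills=none; bids=[#1:6@95] asks=[-]
After op 2 [order #2] limit_sell(price=103, qty=4): fills=none; bids=[#1:6@95] asks=[#2:4@103]
After op 3 [order #3] limit_buy(price=104, qty=4): fills=#3x#2:4@103; bids=[#1:6@95] asks=[-]
After op 4 [order #4] limit_buy(price=96, qty=3): fills=none; bids=[#4:3@96 #1:6@95] asks=[-]
After op 5 [order #5] market_buy(qty=4): fills=none; bids=[#4:3@96 #1:6@95] asks=[-]
After op 6 [order #6] limit_sell(price=101, qty=8): fills=none; bids=[#4:3@96 #1:6@95] asks=[#6:8@101]
After op 7 [order #7] limit_buy(price=97, qty=4): fills=none; bids=[#7:4@97 #4:3@96 #1:6@95] asks=[#6:8@101]
After op 8 cancel(order #3): fills=none; bids=[#7:4@97 #4:3@96 #1:6@95] asks=[#6:8@101]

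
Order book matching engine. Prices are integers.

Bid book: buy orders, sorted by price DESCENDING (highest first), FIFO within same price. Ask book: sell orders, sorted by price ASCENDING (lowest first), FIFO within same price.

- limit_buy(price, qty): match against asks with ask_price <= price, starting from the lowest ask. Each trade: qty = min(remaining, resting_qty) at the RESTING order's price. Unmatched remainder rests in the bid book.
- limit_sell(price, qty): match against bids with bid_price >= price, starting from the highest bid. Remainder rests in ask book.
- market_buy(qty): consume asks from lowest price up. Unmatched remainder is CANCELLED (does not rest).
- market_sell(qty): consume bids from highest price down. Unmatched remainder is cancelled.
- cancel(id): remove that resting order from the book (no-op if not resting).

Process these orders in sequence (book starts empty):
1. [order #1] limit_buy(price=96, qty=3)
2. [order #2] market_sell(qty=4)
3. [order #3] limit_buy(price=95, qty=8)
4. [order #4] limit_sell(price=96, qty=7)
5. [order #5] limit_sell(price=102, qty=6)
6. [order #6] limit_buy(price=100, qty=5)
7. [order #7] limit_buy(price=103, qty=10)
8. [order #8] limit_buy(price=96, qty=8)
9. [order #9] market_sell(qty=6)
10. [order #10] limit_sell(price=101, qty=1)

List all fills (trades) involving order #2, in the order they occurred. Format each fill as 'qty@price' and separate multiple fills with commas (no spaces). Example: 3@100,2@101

After op 1 [order #1] limit_buy(price=96, qty=3): fills=none; bids=[#1:3@96] asks=[-]
After op 2 [order #2] market_sell(qty=4): fills=#1x#2:3@96; bids=[-] asks=[-]
After op 3 [order #3] limit_buy(price=95, qty=8): fills=none; bids=[#3:8@95] asks=[-]
After op 4 [order #4] limit_sell(price=96, qty=7): fills=none; bids=[#3:8@95] asks=[#4:7@96]
After op 5 [order #5] limit_sell(price=102, qty=6): fills=none; bids=[#3:8@95] asks=[#4:7@96 #5:6@102]
After op 6 [order #6] limit_buy(price=100, qty=5): fills=#6x#4:5@96; bids=[#3:8@95] asks=[#4:2@96 #5:6@102]
After op 7 [order #7] limit_buy(price=103, qty=10): fills=#7x#4:2@96 #7x#5:6@102; bids=[#7:2@103 #3:8@95] asks=[-]
After op 8 [order #8] limit_buy(price=96, qty=8): fills=none; bids=[#7:2@103 #8:8@96 #3:8@95] asks=[-]
After op 9 [order #9] market_sell(qty=6): fills=#7x#9:2@103 #8x#9:4@96; bids=[#8:4@96 #3:8@95] asks=[-]
After op 10 [order #10] limit_sell(price=101, qty=1): fills=none; bids=[#8:4@96 #3:8@95] asks=[#10:1@101]

Answer: 3@96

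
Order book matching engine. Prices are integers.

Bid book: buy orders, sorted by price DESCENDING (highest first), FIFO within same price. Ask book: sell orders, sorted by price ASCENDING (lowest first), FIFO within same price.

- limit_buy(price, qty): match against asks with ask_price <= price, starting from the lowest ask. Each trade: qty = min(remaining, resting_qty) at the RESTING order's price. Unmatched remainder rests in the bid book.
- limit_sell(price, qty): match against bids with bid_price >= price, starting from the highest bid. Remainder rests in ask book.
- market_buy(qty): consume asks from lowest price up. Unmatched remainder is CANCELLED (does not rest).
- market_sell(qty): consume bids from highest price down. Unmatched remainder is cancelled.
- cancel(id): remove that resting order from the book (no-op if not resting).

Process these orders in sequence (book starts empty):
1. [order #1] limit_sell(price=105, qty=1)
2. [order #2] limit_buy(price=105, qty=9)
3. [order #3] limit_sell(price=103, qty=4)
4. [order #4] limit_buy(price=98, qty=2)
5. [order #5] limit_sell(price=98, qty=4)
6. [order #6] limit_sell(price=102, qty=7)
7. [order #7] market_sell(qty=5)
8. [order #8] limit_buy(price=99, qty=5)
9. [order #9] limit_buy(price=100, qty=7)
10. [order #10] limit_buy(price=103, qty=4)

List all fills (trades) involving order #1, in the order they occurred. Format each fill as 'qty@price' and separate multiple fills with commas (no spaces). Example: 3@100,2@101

After op 1 [order #1] limit_sell(price=105, qty=1): fills=none; bids=[-] asks=[#1:1@105]
After op 2 [order #2] limit_buy(price=105, qty=9): fills=#2x#1:1@105; bids=[#2:8@105] asks=[-]
After op 3 [order #3] limit_sell(price=103, qty=4): fills=#2x#3:4@105; bids=[#2:4@105] asks=[-]
After op 4 [order #4] limit_buy(price=98, qty=2): fills=none; bids=[#2:4@105 #4:2@98] asks=[-]
After op 5 [order #5] limit_sell(price=98, qty=4): fills=#2x#5:4@105; bids=[#4:2@98] asks=[-]
After op 6 [order #6] limit_sell(price=102, qty=7): fills=none; bids=[#4:2@98] asks=[#6:7@102]
After op 7 [order #7] market_sell(qty=5): fills=#4x#7:2@98; bids=[-] asks=[#6:7@102]
After op 8 [order #8] limit_buy(price=99, qty=5): fills=none; bids=[#8:5@99] asks=[#6:7@102]
After op 9 [order #9] limit_buy(price=100, qty=7): fills=none; bids=[#9:7@100 #8:5@99] asks=[#6:7@102]
After op 10 [order #10] limit_buy(price=103, qty=4): fills=#10x#6:4@102; bids=[#9:7@100 #8:5@99] asks=[#6:3@102]

Answer: 1@105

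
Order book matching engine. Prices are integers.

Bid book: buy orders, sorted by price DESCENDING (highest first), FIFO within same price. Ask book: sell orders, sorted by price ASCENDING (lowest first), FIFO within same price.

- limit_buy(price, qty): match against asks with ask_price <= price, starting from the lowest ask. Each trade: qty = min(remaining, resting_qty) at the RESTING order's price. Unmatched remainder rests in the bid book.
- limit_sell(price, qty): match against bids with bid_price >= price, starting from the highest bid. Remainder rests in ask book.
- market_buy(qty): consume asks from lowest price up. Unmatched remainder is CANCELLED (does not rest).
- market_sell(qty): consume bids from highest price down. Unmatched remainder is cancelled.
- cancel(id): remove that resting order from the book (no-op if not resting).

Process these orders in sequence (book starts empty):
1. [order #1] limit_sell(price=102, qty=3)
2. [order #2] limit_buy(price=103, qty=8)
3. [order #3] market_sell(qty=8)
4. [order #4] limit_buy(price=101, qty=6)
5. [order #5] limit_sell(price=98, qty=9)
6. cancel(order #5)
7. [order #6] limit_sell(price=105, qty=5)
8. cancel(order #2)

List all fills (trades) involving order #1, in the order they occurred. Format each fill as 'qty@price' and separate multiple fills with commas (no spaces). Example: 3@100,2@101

After op 1 [order #1] limit_sell(price=102, qty=3): fills=none; bids=[-] asks=[#1:3@102]
After op 2 [order #2] limit_buy(price=103, qty=8): fills=#2x#1:3@102; bids=[#2:5@103] asks=[-]
After op 3 [order #3] market_sell(qty=8): fills=#2x#3:5@103; bids=[-] asks=[-]
After op 4 [order #4] limit_buy(price=101, qty=6): fills=none; bids=[#4:6@101] asks=[-]
After op 5 [order #5] limit_sell(price=98, qty=9): fills=#4x#5:6@101; bids=[-] asks=[#5:3@98]
After op 6 cancel(order #5): fills=none; bids=[-] asks=[-]
After op 7 [order #6] limit_sell(price=105, qty=5): fills=none; bids=[-] asks=[#6:5@105]
After op 8 cancel(order #2): fills=none; bids=[-] asks=[#6:5@105]

Answer: 3@102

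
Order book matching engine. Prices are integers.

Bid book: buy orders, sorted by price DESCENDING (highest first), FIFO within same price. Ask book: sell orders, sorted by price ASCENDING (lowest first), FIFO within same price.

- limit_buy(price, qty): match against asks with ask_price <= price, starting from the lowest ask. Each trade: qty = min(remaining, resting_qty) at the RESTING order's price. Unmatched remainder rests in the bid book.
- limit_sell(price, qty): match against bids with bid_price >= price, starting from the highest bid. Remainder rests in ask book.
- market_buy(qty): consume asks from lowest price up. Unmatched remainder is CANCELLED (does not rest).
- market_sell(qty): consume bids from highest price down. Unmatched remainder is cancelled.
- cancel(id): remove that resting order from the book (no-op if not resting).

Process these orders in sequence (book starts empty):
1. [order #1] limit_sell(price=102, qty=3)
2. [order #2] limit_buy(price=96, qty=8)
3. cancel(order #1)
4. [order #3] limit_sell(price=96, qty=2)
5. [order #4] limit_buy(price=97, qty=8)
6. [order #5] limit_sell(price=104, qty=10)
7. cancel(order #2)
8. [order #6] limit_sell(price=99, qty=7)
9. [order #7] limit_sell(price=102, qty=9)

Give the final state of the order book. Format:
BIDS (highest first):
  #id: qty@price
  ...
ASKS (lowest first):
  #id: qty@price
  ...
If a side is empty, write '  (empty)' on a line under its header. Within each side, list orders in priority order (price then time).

Answer: BIDS (highest first):
  #4: 8@97
ASKS (lowest first):
  #6: 7@99
  #7: 9@102
  #5: 10@104

Derivation:
After op 1 [order #1] limit_sell(price=102, qty=3): fills=none; bids=[-] asks=[#1:3@102]
After op 2 [order #2] limit_buy(price=96, qty=8): fills=none; bids=[#2:8@96] asks=[#1:3@102]
After op 3 cancel(order #1): fills=none; bids=[#2:8@96] asks=[-]
After op 4 [order #3] limit_sell(price=96, qty=2): fills=#2x#3:2@96; bids=[#2:6@96] asks=[-]
After op 5 [order #4] limit_buy(price=97, qty=8): fills=none; bids=[#4:8@97 #2:6@96] asks=[-]
After op 6 [order #5] limit_sell(price=104, qty=10): fills=none; bids=[#4:8@97 #2:6@96] asks=[#5:10@104]
After op 7 cancel(order #2): fills=none; bids=[#4:8@97] asks=[#5:10@104]
After op 8 [order #6] limit_sell(price=99, qty=7): fills=none; bids=[#4:8@97] asks=[#6:7@99 #5:10@104]
After op 9 [order #7] limit_sell(price=102, qty=9): fills=none; bids=[#4:8@97] asks=[#6:7@99 #7:9@102 #5:10@104]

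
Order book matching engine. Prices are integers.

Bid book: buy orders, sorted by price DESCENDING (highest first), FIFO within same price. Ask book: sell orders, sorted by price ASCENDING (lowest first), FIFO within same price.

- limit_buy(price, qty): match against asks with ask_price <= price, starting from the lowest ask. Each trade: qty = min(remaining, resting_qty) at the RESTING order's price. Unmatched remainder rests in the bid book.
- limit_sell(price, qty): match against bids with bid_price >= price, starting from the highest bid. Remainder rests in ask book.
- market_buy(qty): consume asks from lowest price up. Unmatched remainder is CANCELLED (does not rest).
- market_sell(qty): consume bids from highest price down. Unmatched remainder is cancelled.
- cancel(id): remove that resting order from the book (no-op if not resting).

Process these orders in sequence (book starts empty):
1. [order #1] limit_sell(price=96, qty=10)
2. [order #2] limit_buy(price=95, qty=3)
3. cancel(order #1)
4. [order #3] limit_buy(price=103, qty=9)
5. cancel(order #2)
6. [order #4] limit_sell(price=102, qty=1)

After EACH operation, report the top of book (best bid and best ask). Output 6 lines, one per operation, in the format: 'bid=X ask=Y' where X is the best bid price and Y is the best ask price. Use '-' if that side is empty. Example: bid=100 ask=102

Answer: bid=- ask=96
bid=95 ask=96
bid=95 ask=-
bid=103 ask=-
bid=103 ask=-
bid=103 ask=-

Derivation:
After op 1 [order #1] limit_sell(price=96, qty=10): fills=none; bids=[-] asks=[#1:10@96]
After op 2 [order #2] limit_buy(price=95, qty=3): fills=none; bids=[#2:3@95] asks=[#1:10@96]
After op 3 cancel(order #1): fills=none; bids=[#2:3@95] asks=[-]
After op 4 [order #3] limit_buy(price=103, qty=9): fills=none; bids=[#3:9@103 #2:3@95] asks=[-]
After op 5 cancel(order #2): fills=none; bids=[#3:9@103] asks=[-]
After op 6 [order #4] limit_sell(price=102, qty=1): fills=#3x#4:1@103; bids=[#3:8@103] asks=[-]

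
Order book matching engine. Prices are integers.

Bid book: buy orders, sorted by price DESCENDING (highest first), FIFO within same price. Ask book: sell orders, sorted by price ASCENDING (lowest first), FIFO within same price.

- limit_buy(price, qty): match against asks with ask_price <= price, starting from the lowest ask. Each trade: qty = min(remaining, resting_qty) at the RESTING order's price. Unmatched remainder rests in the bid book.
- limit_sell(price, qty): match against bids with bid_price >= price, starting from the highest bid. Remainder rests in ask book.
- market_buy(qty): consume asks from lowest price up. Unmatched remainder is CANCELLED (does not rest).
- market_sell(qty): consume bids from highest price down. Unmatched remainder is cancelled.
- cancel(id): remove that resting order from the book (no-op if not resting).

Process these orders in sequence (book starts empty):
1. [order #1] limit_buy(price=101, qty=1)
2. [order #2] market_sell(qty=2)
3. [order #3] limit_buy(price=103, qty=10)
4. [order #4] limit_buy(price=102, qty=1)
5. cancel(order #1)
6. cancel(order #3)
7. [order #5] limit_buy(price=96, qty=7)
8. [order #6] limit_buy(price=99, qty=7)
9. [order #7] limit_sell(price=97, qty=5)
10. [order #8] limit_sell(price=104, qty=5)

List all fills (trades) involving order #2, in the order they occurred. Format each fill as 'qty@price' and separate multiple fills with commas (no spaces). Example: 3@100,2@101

Answer: 1@101

Derivation:
After op 1 [order #1] limit_buy(price=101, qty=1): fills=none; bids=[#1:1@101] asks=[-]
After op 2 [order #2] market_sell(qty=2): fills=#1x#2:1@101; bids=[-] asks=[-]
After op 3 [order #3] limit_buy(price=103, qty=10): fills=none; bids=[#3:10@103] asks=[-]
After op 4 [order #4] limit_buy(price=102, qty=1): fills=none; bids=[#3:10@103 #4:1@102] asks=[-]
After op 5 cancel(order #1): fills=none; bids=[#3:10@103 #4:1@102] asks=[-]
After op 6 cancel(order #3): fills=none; bids=[#4:1@102] asks=[-]
After op 7 [order #5] limit_buy(price=96, qty=7): fills=none; bids=[#4:1@102 #5:7@96] asks=[-]
After op 8 [order #6] limit_buy(price=99, qty=7): fills=none; bids=[#4:1@102 #6:7@99 #5:7@96] asks=[-]
After op 9 [order #7] limit_sell(price=97, qty=5): fills=#4x#7:1@102 #6x#7:4@99; bids=[#6:3@99 #5:7@96] asks=[-]
After op 10 [order #8] limit_sell(price=104, qty=5): fills=none; bids=[#6:3@99 #5:7@96] asks=[#8:5@104]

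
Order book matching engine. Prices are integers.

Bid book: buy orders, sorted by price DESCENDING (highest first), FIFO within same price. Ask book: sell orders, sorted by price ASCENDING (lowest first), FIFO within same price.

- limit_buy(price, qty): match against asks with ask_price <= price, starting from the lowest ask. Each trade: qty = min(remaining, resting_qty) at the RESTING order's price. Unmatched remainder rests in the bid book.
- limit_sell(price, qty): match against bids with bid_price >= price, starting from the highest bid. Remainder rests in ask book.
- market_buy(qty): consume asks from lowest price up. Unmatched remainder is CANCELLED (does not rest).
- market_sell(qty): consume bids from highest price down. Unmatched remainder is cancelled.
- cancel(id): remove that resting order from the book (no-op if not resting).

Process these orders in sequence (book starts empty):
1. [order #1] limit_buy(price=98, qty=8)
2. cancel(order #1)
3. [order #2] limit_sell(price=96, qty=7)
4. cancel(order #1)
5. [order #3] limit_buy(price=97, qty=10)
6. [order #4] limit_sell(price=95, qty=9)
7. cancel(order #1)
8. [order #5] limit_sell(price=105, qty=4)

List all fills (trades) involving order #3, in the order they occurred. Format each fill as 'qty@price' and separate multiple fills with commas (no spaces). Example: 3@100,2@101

Answer: 7@96,3@97

Derivation:
After op 1 [order #1] limit_buy(price=98, qty=8): fills=none; bids=[#1:8@98] asks=[-]
After op 2 cancel(order #1): fills=none; bids=[-] asks=[-]
After op 3 [order #2] limit_sell(price=96, qty=7): fills=none; bids=[-] asks=[#2:7@96]
After op 4 cancel(order #1): fills=none; bids=[-] asks=[#2:7@96]
After op 5 [order #3] limit_buy(price=97, qty=10): fills=#3x#2:7@96; bids=[#3:3@97] asks=[-]
After op 6 [order #4] limit_sell(price=95, qty=9): fills=#3x#4:3@97; bids=[-] asks=[#4:6@95]
After op 7 cancel(order #1): fills=none; bids=[-] asks=[#4:6@95]
After op 8 [order #5] limit_sell(price=105, qty=4): fills=none; bids=[-] asks=[#4:6@95 #5:4@105]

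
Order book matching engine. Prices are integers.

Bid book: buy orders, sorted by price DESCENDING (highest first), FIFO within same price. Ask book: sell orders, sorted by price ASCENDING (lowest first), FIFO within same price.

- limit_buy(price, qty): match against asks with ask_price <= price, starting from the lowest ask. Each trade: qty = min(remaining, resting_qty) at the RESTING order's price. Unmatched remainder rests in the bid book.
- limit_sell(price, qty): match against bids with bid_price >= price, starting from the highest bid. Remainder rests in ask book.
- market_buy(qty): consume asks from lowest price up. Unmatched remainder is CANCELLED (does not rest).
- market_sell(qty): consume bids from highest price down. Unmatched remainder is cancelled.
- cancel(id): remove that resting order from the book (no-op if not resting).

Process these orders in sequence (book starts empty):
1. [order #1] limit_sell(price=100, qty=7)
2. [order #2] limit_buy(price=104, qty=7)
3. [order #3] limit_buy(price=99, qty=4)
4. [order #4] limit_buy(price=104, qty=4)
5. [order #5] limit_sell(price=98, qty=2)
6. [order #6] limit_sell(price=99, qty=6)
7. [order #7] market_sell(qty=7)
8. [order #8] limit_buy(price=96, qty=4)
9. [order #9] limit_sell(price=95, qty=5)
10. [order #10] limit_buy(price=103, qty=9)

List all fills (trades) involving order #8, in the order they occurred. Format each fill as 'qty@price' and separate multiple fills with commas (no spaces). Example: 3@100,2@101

After op 1 [order #1] limit_sell(price=100, qty=7): fills=none; bids=[-] asks=[#1:7@100]
After op 2 [order #2] limit_buy(price=104, qty=7): fills=#2x#1:7@100; bids=[-] asks=[-]
After op 3 [order #3] limit_buy(price=99, qty=4): fills=none; bids=[#3:4@99] asks=[-]
After op 4 [order #4] limit_buy(price=104, qty=4): fills=none; bids=[#4:4@104 #3:4@99] asks=[-]
After op 5 [order #5] limit_sell(price=98, qty=2): fills=#4x#5:2@104; bids=[#4:2@104 #3:4@99] asks=[-]
After op 6 [order #6] limit_sell(price=99, qty=6): fills=#4x#6:2@104 #3x#6:4@99; bids=[-] asks=[-]
After op 7 [order #7] market_sell(qty=7): fills=none; bids=[-] asks=[-]
After op 8 [order #8] limit_buy(price=96, qty=4): fills=none; bids=[#8:4@96] asks=[-]
After op 9 [order #9] limit_sell(price=95, qty=5): fills=#8x#9:4@96; bids=[-] asks=[#9:1@95]
After op 10 [order #10] limit_buy(price=103, qty=9): fills=#10x#9:1@95; bids=[#10:8@103] asks=[-]

Answer: 4@96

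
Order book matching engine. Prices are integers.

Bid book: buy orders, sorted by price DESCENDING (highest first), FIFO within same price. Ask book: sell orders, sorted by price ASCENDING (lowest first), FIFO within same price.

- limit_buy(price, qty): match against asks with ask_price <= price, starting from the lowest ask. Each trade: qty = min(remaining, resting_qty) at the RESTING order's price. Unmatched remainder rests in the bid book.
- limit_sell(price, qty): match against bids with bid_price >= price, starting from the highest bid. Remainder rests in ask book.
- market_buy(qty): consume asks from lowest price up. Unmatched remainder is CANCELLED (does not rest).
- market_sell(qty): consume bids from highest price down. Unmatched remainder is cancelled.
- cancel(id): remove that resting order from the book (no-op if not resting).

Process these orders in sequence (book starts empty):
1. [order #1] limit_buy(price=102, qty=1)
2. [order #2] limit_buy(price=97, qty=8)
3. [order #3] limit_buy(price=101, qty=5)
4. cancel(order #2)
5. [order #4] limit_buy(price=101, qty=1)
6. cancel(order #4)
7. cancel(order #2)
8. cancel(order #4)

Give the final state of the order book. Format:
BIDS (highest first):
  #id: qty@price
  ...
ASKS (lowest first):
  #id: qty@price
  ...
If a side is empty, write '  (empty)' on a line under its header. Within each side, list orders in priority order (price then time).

Answer: BIDS (highest first):
  #1: 1@102
  #3: 5@101
ASKS (lowest first):
  (empty)

Derivation:
After op 1 [order #1] limit_buy(price=102, qty=1): fills=none; bids=[#1:1@102] asks=[-]
After op 2 [order #2] limit_buy(price=97, qty=8): fills=none; bids=[#1:1@102 #2:8@97] asks=[-]
After op 3 [order #3] limit_buy(price=101, qty=5): fills=none; bids=[#1:1@102 #3:5@101 #2:8@97] asks=[-]
After op 4 cancel(order #2): fills=none; bids=[#1:1@102 #3:5@101] asks=[-]
After op 5 [order #4] limit_buy(price=101, qty=1): fills=none; bids=[#1:1@102 #3:5@101 #4:1@101] asks=[-]
After op 6 cancel(order #4): fills=none; bids=[#1:1@102 #3:5@101] asks=[-]
After op 7 cancel(order #2): fills=none; bids=[#1:1@102 #3:5@101] asks=[-]
After op 8 cancel(order #4): fills=none; bids=[#1:1@102 #3:5@101] asks=[-]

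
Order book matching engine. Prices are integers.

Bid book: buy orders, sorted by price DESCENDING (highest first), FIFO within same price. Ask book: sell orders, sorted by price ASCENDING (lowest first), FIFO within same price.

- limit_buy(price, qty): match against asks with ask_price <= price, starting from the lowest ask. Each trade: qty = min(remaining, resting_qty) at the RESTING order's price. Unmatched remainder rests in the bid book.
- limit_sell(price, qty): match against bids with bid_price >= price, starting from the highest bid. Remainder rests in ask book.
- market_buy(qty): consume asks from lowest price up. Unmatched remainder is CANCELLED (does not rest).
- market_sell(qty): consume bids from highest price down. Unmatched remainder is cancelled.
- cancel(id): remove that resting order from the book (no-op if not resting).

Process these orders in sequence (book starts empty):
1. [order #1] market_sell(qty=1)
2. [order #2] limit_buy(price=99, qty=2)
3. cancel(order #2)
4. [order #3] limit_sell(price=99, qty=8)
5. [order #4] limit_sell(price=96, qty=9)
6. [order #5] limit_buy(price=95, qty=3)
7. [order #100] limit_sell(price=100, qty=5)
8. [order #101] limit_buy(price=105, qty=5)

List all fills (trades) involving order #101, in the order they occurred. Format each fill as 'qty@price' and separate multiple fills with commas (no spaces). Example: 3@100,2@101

Answer: 5@96

Derivation:
After op 1 [order #1] market_sell(qty=1): fills=none; bids=[-] asks=[-]
After op 2 [order #2] limit_buy(price=99, qty=2): fills=none; bids=[#2:2@99] asks=[-]
After op 3 cancel(order #2): fills=none; bids=[-] asks=[-]
After op 4 [order #3] limit_sell(price=99, qty=8): fills=none; bids=[-] asks=[#3:8@99]
After op 5 [order #4] limit_sell(price=96, qty=9): fills=none; bids=[-] asks=[#4:9@96 #3:8@99]
After op 6 [order #5] limit_buy(price=95, qty=3): fills=none; bids=[#5:3@95] asks=[#4:9@96 #3:8@99]
After op 7 [order #100] limit_sell(price=100, qty=5): fills=none; bids=[#5:3@95] asks=[#4:9@96 #3:8@99 #100:5@100]
After op 8 [order #101] limit_buy(price=105, qty=5): fills=#101x#4:5@96; bids=[#5:3@95] asks=[#4:4@96 #3:8@99 #100:5@100]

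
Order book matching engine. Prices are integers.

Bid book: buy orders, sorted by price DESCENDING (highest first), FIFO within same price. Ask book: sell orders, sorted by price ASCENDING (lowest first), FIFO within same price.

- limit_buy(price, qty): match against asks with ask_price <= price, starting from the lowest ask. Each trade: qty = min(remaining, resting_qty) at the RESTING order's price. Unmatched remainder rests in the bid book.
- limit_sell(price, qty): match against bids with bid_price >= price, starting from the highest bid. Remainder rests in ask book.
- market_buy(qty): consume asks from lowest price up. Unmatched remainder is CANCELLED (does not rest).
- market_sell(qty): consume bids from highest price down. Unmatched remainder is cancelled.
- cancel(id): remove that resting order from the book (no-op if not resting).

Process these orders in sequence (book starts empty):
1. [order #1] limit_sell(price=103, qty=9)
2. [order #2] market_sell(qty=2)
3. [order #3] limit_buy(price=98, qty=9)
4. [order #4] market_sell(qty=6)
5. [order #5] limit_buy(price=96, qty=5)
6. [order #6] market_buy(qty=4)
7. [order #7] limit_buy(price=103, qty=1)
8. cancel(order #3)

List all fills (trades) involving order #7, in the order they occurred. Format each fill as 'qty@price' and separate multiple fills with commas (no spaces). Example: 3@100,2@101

After op 1 [order #1] limit_sell(price=103, qty=9): fills=none; bids=[-] asks=[#1:9@103]
After op 2 [order #2] market_sell(qty=2): fills=none; bids=[-] asks=[#1:9@103]
After op 3 [order #3] limit_buy(price=98, qty=9): fills=none; bids=[#3:9@98] asks=[#1:9@103]
After op 4 [order #4] market_sell(qty=6): fills=#3x#4:6@98; bids=[#3:3@98] asks=[#1:9@103]
After op 5 [order #5] limit_buy(price=96, qty=5): fills=none; bids=[#3:3@98 #5:5@96] asks=[#1:9@103]
After op 6 [order #6] market_buy(qty=4): fills=#6x#1:4@103; bids=[#3:3@98 #5:5@96] asks=[#1:5@103]
After op 7 [order #7] limit_buy(price=103, qty=1): fills=#7x#1:1@103; bids=[#3:3@98 #5:5@96] asks=[#1:4@103]
After op 8 cancel(order #3): fills=none; bids=[#5:5@96] asks=[#1:4@103]

Answer: 1@103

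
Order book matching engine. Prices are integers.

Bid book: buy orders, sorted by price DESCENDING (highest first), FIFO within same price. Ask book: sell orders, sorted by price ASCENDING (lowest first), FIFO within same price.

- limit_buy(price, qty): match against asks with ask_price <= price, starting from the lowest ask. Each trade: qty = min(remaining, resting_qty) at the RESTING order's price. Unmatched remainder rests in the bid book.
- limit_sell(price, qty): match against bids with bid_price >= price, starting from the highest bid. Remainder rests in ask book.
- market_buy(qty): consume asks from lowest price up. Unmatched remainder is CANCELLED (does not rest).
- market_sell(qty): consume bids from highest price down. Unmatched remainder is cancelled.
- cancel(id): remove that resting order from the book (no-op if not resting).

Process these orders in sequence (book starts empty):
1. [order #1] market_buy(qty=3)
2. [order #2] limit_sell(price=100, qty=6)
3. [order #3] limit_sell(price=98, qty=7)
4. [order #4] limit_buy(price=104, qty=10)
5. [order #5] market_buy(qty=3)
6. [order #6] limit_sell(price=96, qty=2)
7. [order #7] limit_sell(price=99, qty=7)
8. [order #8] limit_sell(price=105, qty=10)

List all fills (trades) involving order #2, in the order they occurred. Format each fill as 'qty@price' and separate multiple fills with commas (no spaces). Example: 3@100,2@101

Answer: 3@100,3@100

Derivation:
After op 1 [order #1] market_buy(qty=3): fills=none; bids=[-] asks=[-]
After op 2 [order #2] limit_sell(price=100, qty=6): fills=none; bids=[-] asks=[#2:6@100]
After op 3 [order #3] limit_sell(price=98, qty=7): fills=none; bids=[-] asks=[#3:7@98 #2:6@100]
After op 4 [order #4] limit_buy(price=104, qty=10): fills=#4x#3:7@98 #4x#2:3@100; bids=[-] asks=[#2:3@100]
After op 5 [order #5] market_buy(qty=3): fills=#5x#2:3@100; bids=[-] asks=[-]
After op 6 [order #6] limit_sell(price=96, qty=2): fills=none; bids=[-] asks=[#6:2@96]
After op 7 [order #7] limit_sell(price=99, qty=7): fills=none; bids=[-] asks=[#6:2@96 #7:7@99]
After op 8 [order #8] limit_sell(price=105, qty=10): fills=none; bids=[-] asks=[#6:2@96 #7:7@99 #8:10@105]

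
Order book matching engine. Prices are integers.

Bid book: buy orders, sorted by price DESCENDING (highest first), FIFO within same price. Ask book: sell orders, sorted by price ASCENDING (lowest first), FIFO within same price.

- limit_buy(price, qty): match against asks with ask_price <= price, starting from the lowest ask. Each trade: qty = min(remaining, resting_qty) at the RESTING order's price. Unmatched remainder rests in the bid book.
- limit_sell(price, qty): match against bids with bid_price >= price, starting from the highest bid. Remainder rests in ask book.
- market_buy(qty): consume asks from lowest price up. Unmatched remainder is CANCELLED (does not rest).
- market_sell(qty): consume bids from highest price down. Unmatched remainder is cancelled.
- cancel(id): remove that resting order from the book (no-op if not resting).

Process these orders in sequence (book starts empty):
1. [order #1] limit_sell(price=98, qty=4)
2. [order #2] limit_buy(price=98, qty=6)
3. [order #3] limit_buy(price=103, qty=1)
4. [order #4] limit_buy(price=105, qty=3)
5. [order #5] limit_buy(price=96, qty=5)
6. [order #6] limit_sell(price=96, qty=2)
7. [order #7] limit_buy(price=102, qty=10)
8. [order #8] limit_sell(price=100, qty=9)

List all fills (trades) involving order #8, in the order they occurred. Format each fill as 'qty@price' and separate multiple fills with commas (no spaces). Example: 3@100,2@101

After op 1 [order #1] limit_sell(price=98, qty=4): fills=none; bids=[-] asks=[#1:4@98]
After op 2 [order #2] limit_buy(price=98, qty=6): fills=#2x#1:4@98; bids=[#2:2@98] asks=[-]
After op 3 [order #3] limit_buy(price=103, qty=1): fills=none; bids=[#3:1@103 #2:2@98] asks=[-]
After op 4 [order #4] limit_buy(price=105, qty=3): fills=none; bids=[#4:3@105 #3:1@103 #2:2@98] asks=[-]
After op 5 [order #5] limit_buy(price=96, qty=5): fills=none; bids=[#4:3@105 #3:1@103 #2:2@98 #5:5@96] asks=[-]
After op 6 [order #6] limit_sell(price=96, qty=2): fills=#4x#6:2@105; bids=[#4:1@105 #3:1@103 #2:2@98 #5:5@96] asks=[-]
After op 7 [order #7] limit_buy(price=102, qty=10): fills=none; bids=[#4:1@105 #3:1@103 #7:10@102 #2:2@98 #5:5@96] asks=[-]
After op 8 [order #8] limit_sell(price=100, qty=9): fills=#4x#8:1@105 #3x#8:1@103 #7x#8:7@102; bids=[#7:3@102 #2:2@98 #5:5@96] asks=[-]

Answer: 1@105,1@103,7@102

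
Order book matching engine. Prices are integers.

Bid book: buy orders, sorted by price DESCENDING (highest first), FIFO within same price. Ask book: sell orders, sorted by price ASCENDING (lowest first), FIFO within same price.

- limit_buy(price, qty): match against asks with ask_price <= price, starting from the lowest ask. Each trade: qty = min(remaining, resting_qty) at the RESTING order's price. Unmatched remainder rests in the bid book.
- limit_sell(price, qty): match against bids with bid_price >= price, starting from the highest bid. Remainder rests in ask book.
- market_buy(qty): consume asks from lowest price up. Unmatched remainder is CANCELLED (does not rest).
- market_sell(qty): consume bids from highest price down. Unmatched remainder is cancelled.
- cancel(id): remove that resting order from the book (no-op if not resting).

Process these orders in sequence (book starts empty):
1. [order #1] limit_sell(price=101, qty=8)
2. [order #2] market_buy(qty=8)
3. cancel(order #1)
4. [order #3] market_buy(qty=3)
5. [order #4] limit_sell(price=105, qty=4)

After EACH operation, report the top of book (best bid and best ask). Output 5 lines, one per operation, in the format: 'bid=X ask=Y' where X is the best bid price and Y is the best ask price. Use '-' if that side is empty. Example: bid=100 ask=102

After op 1 [order #1] limit_sell(price=101, qty=8): fills=none; bids=[-] asks=[#1:8@101]
After op 2 [order #2] market_buy(qty=8): fills=#2x#1:8@101; bids=[-] asks=[-]
After op 3 cancel(order #1): fills=none; bids=[-] asks=[-]
After op 4 [order #3] market_buy(qty=3): fills=none; bids=[-] asks=[-]
After op 5 [order #4] limit_sell(price=105, qty=4): fills=none; bids=[-] asks=[#4:4@105]

Answer: bid=- ask=101
bid=- ask=-
bid=- ask=-
bid=- ask=-
bid=- ask=105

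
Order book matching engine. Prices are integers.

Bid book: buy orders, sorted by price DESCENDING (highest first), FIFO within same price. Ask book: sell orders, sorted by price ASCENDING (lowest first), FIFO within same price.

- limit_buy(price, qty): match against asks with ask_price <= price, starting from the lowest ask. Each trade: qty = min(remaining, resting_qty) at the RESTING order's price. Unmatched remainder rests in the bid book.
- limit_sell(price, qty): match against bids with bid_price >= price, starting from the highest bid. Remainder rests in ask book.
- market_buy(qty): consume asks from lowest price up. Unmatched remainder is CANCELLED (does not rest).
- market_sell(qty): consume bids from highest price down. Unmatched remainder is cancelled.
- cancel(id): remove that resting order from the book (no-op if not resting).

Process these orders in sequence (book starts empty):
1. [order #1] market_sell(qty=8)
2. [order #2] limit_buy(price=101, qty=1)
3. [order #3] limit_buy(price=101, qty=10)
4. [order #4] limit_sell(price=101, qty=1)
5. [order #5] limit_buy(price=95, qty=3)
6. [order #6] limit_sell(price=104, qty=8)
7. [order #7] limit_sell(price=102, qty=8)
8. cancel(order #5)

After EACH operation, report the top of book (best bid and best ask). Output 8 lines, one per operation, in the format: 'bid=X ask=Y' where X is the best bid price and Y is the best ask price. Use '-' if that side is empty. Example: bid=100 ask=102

Answer: bid=- ask=-
bid=101 ask=-
bid=101 ask=-
bid=101 ask=-
bid=101 ask=-
bid=101 ask=104
bid=101 ask=102
bid=101 ask=102

Derivation:
After op 1 [order #1] market_sell(qty=8): fills=none; bids=[-] asks=[-]
After op 2 [order #2] limit_buy(price=101, qty=1): fills=none; bids=[#2:1@101] asks=[-]
After op 3 [order #3] limit_buy(price=101, qty=10): fills=none; bids=[#2:1@101 #3:10@101] asks=[-]
After op 4 [order #4] limit_sell(price=101, qty=1): fills=#2x#4:1@101; bids=[#3:10@101] asks=[-]
After op 5 [order #5] limit_buy(price=95, qty=3): fills=none; bids=[#3:10@101 #5:3@95] asks=[-]
After op 6 [order #6] limit_sell(price=104, qty=8): fills=none; bids=[#3:10@101 #5:3@95] asks=[#6:8@104]
After op 7 [order #7] limit_sell(price=102, qty=8): fills=none; bids=[#3:10@101 #5:3@95] asks=[#7:8@102 #6:8@104]
After op 8 cancel(order #5): fills=none; bids=[#3:10@101] asks=[#7:8@102 #6:8@104]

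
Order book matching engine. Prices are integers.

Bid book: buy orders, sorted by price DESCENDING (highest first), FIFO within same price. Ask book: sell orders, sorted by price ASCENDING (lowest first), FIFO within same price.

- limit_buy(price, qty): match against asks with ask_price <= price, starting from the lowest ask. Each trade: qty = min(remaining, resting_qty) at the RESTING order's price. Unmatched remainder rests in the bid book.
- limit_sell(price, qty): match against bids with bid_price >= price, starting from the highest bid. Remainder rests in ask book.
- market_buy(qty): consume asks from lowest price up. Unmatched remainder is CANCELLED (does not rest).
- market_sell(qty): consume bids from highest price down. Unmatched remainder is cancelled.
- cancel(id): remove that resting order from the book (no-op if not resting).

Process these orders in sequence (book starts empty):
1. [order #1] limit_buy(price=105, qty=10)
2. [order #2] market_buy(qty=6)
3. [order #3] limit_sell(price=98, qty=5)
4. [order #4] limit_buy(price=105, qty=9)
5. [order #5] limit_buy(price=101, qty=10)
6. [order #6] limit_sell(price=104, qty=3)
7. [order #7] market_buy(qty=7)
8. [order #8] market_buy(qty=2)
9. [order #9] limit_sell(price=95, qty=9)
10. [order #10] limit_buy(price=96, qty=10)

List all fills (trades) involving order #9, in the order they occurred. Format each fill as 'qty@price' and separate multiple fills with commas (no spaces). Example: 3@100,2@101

Answer: 2@105,7@105

Derivation:
After op 1 [order #1] limit_buy(price=105, qty=10): fills=none; bids=[#1:10@105] asks=[-]
After op 2 [order #2] market_buy(qty=6): fills=none; bids=[#1:10@105] asks=[-]
After op 3 [order #3] limit_sell(price=98, qty=5): fills=#1x#3:5@105; bids=[#1:5@105] asks=[-]
After op 4 [order #4] limit_buy(price=105, qty=9): fills=none; bids=[#1:5@105 #4:9@105] asks=[-]
After op 5 [order #5] limit_buy(price=101, qty=10): fills=none; bids=[#1:5@105 #4:9@105 #5:10@101] asks=[-]
After op 6 [order #6] limit_sell(price=104, qty=3): fills=#1x#6:3@105; bids=[#1:2@105 #4:9@105 #5:10@101] asks=[-]
After op 7 [order #7] market_buy(qty=7): fills=none; bids=[#1:2@105 #4:9@105 #5:10@101] asks=[-]
After op 8 [order #8] market_buy(qty=2): fills=none; bids=[#1:2@105 #4:9@105 #5:10@101] asks=[-]
After op 9 [order #9] limit_sell(price=95, qty=9): fills=#1x#9:2@105 #4x#9:7@105; bids=[#4:2@105 #5:10@101] asks=[-]
After op 10 [order #10] limit_buy(price=96, qty=10): fills=none; bids=[#4:2@105 #5:10@101 #10:10@96] asks=[-]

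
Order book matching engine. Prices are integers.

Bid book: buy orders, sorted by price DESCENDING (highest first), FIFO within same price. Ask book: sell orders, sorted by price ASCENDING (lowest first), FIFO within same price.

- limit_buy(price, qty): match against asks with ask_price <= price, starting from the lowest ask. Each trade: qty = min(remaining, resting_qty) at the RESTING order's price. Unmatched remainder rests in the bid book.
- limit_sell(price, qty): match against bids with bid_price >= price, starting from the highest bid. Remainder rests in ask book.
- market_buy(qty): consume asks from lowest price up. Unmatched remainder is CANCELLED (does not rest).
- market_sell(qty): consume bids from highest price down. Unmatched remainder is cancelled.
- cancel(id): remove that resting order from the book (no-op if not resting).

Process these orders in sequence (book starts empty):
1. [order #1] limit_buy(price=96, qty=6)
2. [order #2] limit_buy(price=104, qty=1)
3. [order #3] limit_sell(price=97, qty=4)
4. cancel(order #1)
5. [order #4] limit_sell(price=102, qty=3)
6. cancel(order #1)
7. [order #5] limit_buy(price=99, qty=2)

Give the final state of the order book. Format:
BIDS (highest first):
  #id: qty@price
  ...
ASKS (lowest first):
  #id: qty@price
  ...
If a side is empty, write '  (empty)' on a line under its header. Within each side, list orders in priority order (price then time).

Answer: BIDS (highest first):
  (empty)
ASKS (lowest first):
  #3: 1@97
  #4: 3@102

Derivation:
After op 1 [order #1] limit_buy(price=96, qty=6): fills=none; bids=[#1:6@96] asks=[-]
After op 2 [order #2] limit_buy(price=104, qty=1): fills=none; bids=[#2:1@104 #1:6@96] asks=[-]
After op 3 [order #3] limit_sell(price=97, qty=4): fills=#2x#3:1@104; bids=[#1:6@96] asks=[#3:3@97]
After op 4 cancel(order #1): fills=none; bids=[-] asks=[#3:3@97]
After op 5 [order #4] limit_sell(price=102, qty=3): fills=none; bids=[-] asks=[#3:3@97 #4:3@102]
After op 6 cancel(order #1): fills=none; bids=[-] asks=[#3:3@97 #4:3@102]
After op 7 [order #5] limit_buy(price=99, qty=2): fills=#5x#3:2@97; bids=[-] asks=[#3:1@97 #4:3@102]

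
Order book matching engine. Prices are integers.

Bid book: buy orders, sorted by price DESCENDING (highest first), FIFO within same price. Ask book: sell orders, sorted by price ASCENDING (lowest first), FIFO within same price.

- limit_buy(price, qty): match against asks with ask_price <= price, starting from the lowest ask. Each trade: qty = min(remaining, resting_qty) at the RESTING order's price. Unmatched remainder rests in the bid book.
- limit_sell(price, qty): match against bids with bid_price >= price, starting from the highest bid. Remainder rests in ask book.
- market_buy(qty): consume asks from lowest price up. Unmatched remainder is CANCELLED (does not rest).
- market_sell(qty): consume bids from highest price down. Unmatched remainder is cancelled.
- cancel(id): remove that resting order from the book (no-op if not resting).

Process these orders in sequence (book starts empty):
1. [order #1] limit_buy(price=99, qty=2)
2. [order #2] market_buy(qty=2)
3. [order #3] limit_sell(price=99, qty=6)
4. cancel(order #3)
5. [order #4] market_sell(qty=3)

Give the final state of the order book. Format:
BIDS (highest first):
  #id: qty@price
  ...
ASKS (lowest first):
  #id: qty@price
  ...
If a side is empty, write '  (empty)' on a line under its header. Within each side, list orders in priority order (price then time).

Answer: BIDS (highest first):
  (empty)
ASKS (lowest first):
  (empty)

Derivation:
After op 1 [order #1] limit_buy(price=99, qty=2): fills=none; bids=[#1:2@99] asks=[-]
After op 2 [order #2] market_buy(qty=2): fills=none; bids=[#1:2@99] asks=[-]
After op 3 [order #3] limit_sell(price=99, qty=6): fills=#1x#3:2@99; bids=[-] asks=[#3:4@99]
After op 4 cancel(order #3): fills=none; bids=[-] asks=[-]
After op 5 [order #4] market_sell(qty=3): fills=none; bids=[-] asks=[-]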